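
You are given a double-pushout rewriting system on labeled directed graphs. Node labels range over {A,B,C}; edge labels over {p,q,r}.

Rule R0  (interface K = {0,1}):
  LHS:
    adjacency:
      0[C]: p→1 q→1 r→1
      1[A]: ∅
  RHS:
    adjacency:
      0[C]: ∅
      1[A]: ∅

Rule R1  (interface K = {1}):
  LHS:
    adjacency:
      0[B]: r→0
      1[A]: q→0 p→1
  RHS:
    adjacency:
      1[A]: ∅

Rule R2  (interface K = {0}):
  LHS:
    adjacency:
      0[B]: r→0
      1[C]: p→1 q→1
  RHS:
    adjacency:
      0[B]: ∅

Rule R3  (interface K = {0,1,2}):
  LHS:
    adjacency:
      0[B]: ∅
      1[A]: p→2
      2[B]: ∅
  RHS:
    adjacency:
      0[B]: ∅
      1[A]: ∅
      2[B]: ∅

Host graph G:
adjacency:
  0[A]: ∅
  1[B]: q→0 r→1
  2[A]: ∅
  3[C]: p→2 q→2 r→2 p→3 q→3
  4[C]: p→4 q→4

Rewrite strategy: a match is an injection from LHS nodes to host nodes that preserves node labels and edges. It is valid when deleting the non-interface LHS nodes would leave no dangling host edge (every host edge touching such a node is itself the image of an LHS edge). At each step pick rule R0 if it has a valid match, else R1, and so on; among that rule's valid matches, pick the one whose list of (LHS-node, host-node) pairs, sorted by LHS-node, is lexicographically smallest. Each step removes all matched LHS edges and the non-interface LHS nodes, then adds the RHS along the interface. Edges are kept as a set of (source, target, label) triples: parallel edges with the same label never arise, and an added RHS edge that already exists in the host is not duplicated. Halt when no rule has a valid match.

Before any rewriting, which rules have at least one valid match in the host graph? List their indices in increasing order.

R0: 1 valid match — {0↦3, 1↦2}
R1: no valid match — LHS pattern not found
R2: 1 valid match — {0↦1, 1↦4}
R3: no valid match — LHS pattern not found

Answer: [R0,R2]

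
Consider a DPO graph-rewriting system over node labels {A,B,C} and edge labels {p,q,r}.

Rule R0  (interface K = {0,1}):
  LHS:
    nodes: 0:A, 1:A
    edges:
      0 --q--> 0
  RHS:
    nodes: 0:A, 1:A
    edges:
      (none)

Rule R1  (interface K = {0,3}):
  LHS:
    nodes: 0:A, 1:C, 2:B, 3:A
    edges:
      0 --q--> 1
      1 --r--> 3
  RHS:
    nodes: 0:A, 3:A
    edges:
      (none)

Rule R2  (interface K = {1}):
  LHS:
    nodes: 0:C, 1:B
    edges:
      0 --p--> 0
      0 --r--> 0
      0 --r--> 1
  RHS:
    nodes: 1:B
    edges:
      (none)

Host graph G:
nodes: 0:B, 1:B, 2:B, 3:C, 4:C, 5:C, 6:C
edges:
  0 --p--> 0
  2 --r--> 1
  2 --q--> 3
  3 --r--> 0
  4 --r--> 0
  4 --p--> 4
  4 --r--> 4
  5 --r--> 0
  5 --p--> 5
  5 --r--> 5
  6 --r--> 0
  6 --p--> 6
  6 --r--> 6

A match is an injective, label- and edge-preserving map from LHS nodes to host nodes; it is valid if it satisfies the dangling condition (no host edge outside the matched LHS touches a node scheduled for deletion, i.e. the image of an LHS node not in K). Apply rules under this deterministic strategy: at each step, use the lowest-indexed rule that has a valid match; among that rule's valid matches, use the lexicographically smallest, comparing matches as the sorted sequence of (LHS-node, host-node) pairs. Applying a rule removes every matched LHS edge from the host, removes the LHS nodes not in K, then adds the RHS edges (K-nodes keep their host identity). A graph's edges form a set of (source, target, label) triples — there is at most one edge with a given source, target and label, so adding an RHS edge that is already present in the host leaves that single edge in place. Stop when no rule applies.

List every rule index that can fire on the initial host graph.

R0: no valid match — LHS pattern not found
R1: no valid match — LHS pattern not found
R2: 3 valid matches — {0↦4, 1↦0}, {0↦5, 1↦0}, {0↦6, 1↦0}

Answer: [R2]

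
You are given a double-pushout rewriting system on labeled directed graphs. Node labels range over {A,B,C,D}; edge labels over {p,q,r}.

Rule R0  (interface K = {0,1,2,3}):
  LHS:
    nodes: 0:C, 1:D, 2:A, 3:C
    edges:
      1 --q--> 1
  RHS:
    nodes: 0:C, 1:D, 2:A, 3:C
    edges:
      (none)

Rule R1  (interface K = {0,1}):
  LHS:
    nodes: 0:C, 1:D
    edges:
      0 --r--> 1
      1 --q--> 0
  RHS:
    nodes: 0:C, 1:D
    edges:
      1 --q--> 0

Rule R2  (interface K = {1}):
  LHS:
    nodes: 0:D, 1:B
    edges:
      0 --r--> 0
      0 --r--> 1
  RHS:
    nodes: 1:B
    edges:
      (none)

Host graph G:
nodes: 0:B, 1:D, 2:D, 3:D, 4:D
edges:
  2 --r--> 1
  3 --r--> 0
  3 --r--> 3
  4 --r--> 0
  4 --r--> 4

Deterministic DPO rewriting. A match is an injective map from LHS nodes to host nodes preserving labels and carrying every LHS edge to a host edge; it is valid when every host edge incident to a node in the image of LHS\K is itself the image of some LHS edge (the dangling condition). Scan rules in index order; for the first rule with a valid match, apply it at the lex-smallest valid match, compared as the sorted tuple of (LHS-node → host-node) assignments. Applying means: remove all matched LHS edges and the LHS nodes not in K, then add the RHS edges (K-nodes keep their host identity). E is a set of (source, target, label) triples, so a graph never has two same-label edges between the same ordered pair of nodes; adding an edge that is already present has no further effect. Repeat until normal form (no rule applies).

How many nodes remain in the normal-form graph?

Answer: 3

Derivation:
[0] host  ⇒  5 nodes, 5 edges  {2-r->1 3-r->0 3-r->3 4-r->0 4-r->4}
[1] R2 @ {0↦3, 1↦0}  ⇒  4 nodes, 3 edges  {2-r->1 4-r->0 4-r->4}
[2] R2 @ {0↦4, 1↦0}  ⇒  3 nodes, 1 edges  {2-r->1}
normal form: no rule applies after step 2
NF nodes: {0:B, 1:D, 2:D}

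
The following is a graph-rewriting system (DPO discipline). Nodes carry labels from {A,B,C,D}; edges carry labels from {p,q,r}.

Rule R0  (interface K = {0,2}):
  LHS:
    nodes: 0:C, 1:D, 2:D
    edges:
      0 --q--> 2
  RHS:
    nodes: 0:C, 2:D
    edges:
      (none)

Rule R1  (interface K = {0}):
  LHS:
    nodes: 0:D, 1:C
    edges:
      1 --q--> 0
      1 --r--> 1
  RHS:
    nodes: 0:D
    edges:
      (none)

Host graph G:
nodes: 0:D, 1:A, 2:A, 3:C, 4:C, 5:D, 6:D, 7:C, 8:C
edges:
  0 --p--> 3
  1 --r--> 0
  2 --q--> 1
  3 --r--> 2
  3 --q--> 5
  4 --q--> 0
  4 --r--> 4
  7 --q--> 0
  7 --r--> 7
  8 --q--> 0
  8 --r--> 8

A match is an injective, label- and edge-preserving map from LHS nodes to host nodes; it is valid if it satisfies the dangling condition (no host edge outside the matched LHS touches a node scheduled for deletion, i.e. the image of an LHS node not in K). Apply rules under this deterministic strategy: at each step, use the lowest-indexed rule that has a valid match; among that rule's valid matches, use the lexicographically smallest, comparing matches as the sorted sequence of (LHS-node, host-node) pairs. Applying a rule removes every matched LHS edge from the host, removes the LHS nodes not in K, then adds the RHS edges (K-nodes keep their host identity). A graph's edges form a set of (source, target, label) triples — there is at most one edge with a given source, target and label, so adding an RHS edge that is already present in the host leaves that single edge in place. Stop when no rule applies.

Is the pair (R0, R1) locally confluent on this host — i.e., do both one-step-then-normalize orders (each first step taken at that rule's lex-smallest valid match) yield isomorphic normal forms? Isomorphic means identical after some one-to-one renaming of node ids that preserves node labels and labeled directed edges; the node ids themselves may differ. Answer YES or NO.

branch R0-first: apply at {0↦3, 1↦6, 2↦5} → |E|=10, then 3 more step(s) → NF |V|=5 |E|=5 V={0:D, 1:A, 2:A, 3:C, 4:C} E=0-p->3 1-r->0 2-q->1 3-r->2 4-r->4
branch R1-first: apply at {0↦0, 1↦4} → |E|=9, then 3 more step(s) → NF |V|=5 |E|=5 V={0:D, 1:A, 2:A, 3:C, 7:C} E=0-p->3 1-r->0 2-q->1 3-r->2 7-r->7
graphs isomorphic (equal up to label-preserving node renaming)

Answer: YES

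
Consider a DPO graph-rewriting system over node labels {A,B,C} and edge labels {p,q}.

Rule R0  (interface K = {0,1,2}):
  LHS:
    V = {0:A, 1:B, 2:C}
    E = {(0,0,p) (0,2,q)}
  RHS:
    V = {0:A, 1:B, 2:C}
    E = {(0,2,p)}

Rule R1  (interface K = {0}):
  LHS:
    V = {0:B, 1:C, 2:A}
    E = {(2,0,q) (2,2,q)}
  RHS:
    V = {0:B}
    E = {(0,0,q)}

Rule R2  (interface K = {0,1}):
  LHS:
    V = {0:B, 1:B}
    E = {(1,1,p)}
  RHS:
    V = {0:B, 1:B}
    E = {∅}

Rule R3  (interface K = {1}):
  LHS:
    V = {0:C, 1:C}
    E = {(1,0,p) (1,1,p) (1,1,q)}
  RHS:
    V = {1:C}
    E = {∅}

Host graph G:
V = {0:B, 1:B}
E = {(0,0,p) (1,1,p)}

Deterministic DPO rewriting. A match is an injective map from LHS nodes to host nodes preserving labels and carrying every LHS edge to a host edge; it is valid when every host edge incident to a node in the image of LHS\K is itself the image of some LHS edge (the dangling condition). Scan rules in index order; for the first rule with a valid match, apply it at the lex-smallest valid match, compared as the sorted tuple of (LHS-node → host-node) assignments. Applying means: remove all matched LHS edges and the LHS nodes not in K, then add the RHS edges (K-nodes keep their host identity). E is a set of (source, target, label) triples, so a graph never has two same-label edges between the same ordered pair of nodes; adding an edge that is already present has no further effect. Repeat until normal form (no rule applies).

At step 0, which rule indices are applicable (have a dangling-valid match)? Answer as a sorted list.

Answer: [R2]

Rewrite trace:
R0: no valid match — LHS pattern not found
R1: no valid match — LHS pattern not found
R2: 2 valid matches — {0↦0, 1↦1}, {0↦1, 1↦0}
R3: no valid match — LHS pattern not found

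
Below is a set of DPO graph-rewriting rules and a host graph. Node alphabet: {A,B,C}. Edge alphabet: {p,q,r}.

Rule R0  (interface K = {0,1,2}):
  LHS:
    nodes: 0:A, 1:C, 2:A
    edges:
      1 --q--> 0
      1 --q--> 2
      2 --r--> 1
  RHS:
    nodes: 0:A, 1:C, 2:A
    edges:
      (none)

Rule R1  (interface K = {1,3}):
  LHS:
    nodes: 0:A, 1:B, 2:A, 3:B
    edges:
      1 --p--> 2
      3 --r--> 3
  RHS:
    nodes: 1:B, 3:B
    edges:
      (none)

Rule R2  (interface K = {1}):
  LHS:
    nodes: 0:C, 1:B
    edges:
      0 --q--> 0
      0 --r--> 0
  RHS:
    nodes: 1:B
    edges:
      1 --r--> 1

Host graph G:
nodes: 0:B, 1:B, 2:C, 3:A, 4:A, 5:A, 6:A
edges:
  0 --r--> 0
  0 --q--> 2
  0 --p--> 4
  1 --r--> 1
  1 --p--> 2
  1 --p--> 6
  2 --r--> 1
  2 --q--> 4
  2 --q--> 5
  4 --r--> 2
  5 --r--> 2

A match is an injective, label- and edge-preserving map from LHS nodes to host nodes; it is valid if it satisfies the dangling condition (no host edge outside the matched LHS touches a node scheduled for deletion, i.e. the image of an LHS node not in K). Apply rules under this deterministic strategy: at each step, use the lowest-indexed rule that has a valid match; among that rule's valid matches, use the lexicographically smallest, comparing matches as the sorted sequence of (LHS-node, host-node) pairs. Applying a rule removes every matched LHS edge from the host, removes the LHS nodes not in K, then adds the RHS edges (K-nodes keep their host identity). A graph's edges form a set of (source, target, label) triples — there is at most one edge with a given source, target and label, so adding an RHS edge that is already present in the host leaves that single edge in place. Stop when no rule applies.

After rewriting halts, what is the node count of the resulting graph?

initial: |V|=7 |E|=11  E = 0-r->0 0-q->2 0-p->4 1-r->1 1-p->2 1-p->6 2-r->1 2-q->4 2-q->5 4-r->2 5-r->2
step 1: apply R0 at {0↦4, 1↦2, 2↦5}  → |V|=7 |E|=8  E = 0-r->0 0-q->2 0-p->4 1-r->1 1-p->2 1-p->6 2-r->1 4-r->2
step 2: apply R1 at {0↦3, 1↦1, 2↦6, 3↦0}  → |V|=5 |E|=6  E = 0-q->2 0-p->4 1-r->1 1-p->2 2-r->1 4-r->2
halt: no rule applies after step 2
NF nodes: {0:B, 1:B, 2:C, 4:A, 5:A}

Answer: 5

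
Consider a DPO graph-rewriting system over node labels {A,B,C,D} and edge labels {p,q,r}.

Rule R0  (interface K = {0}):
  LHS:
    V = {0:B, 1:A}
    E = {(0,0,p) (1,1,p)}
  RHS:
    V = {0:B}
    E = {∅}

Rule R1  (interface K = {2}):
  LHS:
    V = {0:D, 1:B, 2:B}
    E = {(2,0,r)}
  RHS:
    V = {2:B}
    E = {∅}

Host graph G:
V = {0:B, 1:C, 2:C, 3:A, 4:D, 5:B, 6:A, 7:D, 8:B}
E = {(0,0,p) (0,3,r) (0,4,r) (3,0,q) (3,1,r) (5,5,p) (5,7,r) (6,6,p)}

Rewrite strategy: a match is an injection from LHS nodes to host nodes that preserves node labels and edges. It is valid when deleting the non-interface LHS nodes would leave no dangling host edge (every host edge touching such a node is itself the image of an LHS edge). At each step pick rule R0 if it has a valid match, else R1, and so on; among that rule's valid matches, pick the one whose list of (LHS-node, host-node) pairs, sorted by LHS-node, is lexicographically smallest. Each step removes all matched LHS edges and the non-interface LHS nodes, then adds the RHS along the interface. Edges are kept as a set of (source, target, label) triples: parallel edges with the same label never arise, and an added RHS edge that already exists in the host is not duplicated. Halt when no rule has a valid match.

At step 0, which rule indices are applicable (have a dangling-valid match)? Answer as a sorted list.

Answer: [R0,R1]

Steps:
R0: 2 valid matches — {0↦0, 1↦6}, {0↦5, 1↦6}
R1: 2 valid matches — {0↦4, 1↦8, 2↦0}, {0↦7, 1↦8, 2↦5}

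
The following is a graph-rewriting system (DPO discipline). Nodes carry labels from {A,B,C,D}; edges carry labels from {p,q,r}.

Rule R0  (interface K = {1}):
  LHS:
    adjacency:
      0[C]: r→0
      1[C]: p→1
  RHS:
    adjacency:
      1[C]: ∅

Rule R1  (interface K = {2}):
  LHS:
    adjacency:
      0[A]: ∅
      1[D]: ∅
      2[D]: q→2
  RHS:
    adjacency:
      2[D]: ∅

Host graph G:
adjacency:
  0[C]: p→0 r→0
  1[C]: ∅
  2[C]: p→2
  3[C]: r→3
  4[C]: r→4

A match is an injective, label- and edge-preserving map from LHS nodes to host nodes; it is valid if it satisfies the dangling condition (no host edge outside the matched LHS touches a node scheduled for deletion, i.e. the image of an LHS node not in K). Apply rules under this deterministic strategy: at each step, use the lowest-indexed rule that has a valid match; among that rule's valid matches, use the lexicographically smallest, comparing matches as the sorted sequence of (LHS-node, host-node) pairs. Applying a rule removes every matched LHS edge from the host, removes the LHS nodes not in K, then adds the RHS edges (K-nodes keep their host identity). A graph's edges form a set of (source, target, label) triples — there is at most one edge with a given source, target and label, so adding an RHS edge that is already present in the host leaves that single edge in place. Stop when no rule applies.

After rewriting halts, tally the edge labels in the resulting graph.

Answer: r:1

Derivation:
[0] host  ⇒  5 nodes, 5 edges  {0-p->0 0-r->0 2-p->2 3-r->3 4-r->4}
[1] R0 @ {0↦3, 1↦0}  ⇒  4 nodes, 3 edges  {0-r->0 2-p->2 4-r->4}
[2] R0 @ {0↦0, 1↦2}  ⇒  3 nodes, 1 edges  {4-r->4}
halt: no rule applies after step 2
NF edges: [(4, 4, 'r')]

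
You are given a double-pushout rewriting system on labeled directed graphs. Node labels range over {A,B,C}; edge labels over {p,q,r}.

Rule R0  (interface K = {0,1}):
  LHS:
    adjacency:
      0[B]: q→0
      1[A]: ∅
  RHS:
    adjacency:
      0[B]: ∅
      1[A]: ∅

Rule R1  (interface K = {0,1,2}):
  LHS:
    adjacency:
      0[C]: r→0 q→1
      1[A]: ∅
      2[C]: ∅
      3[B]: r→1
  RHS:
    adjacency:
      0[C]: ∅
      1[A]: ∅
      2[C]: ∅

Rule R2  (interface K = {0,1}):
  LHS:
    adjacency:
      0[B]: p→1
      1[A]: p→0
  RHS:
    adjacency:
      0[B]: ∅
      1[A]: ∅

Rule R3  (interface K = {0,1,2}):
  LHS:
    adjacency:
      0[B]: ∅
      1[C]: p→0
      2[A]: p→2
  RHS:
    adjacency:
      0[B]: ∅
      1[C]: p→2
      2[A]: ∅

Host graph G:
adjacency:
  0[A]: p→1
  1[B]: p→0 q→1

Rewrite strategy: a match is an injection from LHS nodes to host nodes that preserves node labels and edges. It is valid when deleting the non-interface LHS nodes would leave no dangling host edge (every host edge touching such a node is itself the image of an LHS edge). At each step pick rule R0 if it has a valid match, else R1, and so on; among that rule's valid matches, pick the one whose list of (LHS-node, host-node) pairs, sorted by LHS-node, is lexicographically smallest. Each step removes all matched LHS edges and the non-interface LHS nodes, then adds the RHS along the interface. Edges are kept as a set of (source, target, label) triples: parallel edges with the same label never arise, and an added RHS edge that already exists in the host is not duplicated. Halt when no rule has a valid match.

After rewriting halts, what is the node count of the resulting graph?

Answer: 2

Rewrite trace:
initial: |V|=2 |E|=3  E = 0-p->1 1-p->0 1-q->1
step 1: apply R0 at {0↦1, 1↦0}  → |V|=2 |E|=2  E = 0-p->1 1-p->0
step 2: apply R2 at {0↦1, 1↦0}  → |V|=2 |E|=0  E = ∅
final graph: no rule applies after step 2
NF nodes: {0:A, 1:B}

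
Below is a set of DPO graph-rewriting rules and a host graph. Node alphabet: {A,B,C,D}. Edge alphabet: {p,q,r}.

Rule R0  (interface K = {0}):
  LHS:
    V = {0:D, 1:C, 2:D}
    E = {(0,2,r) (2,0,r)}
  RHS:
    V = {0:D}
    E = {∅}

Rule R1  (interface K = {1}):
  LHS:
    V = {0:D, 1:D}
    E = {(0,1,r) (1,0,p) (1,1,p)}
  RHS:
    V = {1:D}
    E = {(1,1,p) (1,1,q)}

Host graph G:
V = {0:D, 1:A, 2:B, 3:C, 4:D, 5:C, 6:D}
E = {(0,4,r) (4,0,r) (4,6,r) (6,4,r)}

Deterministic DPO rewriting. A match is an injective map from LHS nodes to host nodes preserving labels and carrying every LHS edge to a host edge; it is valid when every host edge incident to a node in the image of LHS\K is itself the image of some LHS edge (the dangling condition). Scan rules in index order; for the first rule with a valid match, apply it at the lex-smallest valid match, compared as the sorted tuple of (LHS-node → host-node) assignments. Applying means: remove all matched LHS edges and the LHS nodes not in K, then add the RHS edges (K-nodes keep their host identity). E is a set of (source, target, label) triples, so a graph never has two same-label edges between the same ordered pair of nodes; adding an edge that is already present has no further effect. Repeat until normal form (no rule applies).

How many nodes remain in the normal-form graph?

start.  V:7 E:4  edges: 0-r->4 4-r->0 4-r->6 6-r->4
1. fire R0 via {0↦4, 1↦3, 2↦0}  →  V:5 E:2  edges: 4-r->6 6-r->4
2. fire R0 via {0↦4, 1↦5, 2↦6}  →  V:3 E:0  edges: ∅
final graph: no rule applies after step 2
NF nodes: {1:A, 2:B, 4:D}

Answer: 3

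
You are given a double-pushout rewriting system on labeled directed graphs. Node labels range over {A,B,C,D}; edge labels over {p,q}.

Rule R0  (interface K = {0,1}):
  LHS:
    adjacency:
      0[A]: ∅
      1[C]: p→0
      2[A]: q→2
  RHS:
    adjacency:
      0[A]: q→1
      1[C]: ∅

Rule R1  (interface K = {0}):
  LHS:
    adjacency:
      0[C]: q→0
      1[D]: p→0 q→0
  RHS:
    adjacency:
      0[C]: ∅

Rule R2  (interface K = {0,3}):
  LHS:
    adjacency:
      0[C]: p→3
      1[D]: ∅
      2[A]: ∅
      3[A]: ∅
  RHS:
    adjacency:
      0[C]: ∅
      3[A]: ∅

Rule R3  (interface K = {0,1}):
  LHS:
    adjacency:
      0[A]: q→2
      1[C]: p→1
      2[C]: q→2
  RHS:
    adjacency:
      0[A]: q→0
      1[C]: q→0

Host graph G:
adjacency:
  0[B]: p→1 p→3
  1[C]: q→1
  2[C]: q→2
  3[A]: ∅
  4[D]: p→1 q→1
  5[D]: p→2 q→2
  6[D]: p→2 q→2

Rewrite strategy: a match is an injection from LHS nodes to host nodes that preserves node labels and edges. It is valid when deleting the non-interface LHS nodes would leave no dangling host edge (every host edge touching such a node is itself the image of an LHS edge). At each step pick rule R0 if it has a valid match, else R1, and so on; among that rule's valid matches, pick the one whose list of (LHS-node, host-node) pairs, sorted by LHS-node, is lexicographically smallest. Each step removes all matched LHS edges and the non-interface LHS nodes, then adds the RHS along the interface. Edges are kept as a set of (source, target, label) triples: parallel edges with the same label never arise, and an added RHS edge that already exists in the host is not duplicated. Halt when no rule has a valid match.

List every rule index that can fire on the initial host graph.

R0: no valid match — LHS pattern not found
R1: 3 valid matches — {0↦1, 1↦4}, {0↦2, 1↦5}, {0↦2, 1↦6}
R2: no valid match — LHS pattern not found
R3: no valid match — LHS pattern not found

Answer: [R1]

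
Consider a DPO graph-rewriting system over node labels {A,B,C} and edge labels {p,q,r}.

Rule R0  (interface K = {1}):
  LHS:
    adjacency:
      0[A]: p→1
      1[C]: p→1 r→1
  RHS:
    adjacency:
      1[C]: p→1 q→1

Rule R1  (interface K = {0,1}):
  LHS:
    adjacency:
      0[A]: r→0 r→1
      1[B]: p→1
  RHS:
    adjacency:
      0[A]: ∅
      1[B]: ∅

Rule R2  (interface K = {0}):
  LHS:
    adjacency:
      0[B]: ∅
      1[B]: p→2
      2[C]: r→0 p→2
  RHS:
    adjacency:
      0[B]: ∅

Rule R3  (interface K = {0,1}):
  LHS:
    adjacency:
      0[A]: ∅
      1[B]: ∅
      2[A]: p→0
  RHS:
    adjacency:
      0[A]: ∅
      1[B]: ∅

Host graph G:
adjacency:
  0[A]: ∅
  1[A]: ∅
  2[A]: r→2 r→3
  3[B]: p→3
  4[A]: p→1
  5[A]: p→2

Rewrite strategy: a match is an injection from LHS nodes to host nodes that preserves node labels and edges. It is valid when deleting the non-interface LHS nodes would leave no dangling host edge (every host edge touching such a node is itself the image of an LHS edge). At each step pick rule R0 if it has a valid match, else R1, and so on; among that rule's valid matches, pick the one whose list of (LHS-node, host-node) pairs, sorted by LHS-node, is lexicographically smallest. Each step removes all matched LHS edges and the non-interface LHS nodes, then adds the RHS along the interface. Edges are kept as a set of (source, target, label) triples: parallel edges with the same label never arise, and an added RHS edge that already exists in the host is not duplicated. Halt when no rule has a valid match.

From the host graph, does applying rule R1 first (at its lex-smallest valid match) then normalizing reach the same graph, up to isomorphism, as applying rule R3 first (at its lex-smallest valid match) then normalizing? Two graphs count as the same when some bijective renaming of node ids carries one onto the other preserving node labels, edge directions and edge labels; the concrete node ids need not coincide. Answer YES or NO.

branch R1-first: apply at {0↦2, 1↦3} → |E|=2, then 2 more step(s) → NF |V|=4 |E|=0 V={0:A, 1:A, 2:A, 3:B} E=∅
branch R3-first: apply at {0↦1, 1↦3, 2↦4} → |E|=4, then 2 more step(s) → NF |V|=4 |E|=0 V={0:A, 1:A, 2:A, 3:B} E=∅
graphs isomorphic (equal up to label-preserving node renaming)

Answer: YES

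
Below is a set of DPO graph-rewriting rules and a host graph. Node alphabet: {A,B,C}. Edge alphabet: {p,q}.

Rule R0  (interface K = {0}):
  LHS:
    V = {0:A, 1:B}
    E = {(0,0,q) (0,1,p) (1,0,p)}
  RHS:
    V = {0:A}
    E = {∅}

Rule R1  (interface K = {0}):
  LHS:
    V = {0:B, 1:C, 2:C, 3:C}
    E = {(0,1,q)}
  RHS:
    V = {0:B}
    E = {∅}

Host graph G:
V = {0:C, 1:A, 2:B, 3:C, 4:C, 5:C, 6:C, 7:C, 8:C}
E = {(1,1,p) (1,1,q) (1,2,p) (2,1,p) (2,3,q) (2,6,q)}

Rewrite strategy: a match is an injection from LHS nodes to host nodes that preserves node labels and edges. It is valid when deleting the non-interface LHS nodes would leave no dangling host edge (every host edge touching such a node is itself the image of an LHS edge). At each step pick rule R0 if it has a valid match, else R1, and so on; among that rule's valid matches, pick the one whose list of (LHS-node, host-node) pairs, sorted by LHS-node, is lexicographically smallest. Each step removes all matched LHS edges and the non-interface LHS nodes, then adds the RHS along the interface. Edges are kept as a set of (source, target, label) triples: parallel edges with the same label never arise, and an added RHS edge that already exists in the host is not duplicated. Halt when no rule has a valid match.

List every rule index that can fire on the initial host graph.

Answer: [R1]

Steps:
R0: no valid match — 1 raw match, all fail dangling condition
R1: 40 valid matches — {0↦2, 1↦3, 2↦0, 3↦4}, {0↦2, 1↦3, 2↦0, 3↦5}, {0↦2, 1↦3, 2↦0, 3↦7} (+37 more)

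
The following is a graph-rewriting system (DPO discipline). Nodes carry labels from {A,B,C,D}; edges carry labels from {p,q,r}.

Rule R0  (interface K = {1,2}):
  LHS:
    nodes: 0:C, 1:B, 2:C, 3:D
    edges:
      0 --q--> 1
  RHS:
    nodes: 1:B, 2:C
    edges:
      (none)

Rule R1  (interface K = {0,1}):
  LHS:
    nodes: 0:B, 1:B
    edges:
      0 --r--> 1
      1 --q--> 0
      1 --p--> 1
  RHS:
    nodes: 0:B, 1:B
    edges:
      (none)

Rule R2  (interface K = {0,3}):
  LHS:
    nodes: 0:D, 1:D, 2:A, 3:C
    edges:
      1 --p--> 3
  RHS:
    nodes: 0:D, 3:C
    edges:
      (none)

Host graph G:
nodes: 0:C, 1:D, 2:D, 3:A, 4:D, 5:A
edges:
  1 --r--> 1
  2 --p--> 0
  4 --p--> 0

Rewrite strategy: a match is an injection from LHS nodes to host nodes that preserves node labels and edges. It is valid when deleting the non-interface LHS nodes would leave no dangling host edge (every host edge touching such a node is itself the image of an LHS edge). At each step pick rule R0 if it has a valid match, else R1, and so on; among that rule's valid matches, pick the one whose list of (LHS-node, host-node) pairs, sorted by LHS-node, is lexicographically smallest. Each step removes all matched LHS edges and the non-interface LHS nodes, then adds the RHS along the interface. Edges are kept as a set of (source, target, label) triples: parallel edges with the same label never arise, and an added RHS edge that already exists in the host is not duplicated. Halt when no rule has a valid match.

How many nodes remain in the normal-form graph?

[0] host  ⇒  6 nodes, 3 edges  {1-r->1 2-p->0 4-p->0}
[1] R2 @ {0↦1, 1↦2, 2↦3, 3↦0}  ⇒  4 nodes, 2 edges  {1-r->1 4-p->0}
[2] R2 @ {0↦1, 1↦4, 2↦5, 3↦0}  ⇒  2 nodes, 1 edges  {1-r->1}
final graph: no rule applies after step 2
NF nodes: {0:C, 1:D}

Answer: 2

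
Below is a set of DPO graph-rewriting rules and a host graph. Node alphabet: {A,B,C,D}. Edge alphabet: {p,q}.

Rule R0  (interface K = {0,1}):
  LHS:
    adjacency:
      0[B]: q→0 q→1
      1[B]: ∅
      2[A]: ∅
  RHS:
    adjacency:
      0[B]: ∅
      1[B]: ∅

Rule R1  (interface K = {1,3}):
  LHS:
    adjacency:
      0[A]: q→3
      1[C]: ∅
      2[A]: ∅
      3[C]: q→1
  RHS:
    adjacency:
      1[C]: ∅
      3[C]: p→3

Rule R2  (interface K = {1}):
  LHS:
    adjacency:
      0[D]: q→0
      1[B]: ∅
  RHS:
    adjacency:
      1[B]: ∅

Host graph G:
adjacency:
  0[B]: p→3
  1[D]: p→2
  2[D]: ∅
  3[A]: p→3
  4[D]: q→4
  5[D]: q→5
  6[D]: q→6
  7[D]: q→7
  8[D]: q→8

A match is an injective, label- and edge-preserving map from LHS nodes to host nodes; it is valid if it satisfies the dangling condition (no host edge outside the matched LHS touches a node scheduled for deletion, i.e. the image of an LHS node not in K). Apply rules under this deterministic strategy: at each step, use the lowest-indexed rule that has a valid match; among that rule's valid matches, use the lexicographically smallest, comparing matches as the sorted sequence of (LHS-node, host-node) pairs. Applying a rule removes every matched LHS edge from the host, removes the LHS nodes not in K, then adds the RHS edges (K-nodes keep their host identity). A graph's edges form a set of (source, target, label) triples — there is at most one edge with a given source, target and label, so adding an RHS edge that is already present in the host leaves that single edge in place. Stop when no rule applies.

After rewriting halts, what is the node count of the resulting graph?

initial: |V|=9 |E|=8  E = 0-p->3 1-p->2 3-p->3 4-q->4 5-q->5 6-q->6 7-q->7 8-q->8
step 1: apply R2 at {0↦4, 1↦0}  → |V|=8 |E|=7  E = 0-p->3 1-p->2 3-p->3 5-q->5 6-q->6 7-q->7 8-q->8
step 2: apply R2 at {0↦5, 1↦0}  → |V|=7 |E|=6  E = 0-p->3 1-p->2 3-p->3 6-q->6 7-q->7 8-q->8
step 3: apply R2 at {0↦6, 1↦0}  → |V|=6 |E|=5  E = 0-p->3 1-p->2 3-p->3 7-q->7 8-q->8
step 4: apply R2 at {0↦7, 1↦0}  → |V|=5 |E|=4  E = 0-p->3 1-p->2 3-p->3 8-q->8
step 5: apply R2 at {0↦8, 1↦0}  → |V|=4 |E|=3  E = 0-p->3 1-p->2 3-p->3
final graph: no rule applies after step 5
NF nodes: {0:B, 1:D, 2:D, 3:A}

Answer: 4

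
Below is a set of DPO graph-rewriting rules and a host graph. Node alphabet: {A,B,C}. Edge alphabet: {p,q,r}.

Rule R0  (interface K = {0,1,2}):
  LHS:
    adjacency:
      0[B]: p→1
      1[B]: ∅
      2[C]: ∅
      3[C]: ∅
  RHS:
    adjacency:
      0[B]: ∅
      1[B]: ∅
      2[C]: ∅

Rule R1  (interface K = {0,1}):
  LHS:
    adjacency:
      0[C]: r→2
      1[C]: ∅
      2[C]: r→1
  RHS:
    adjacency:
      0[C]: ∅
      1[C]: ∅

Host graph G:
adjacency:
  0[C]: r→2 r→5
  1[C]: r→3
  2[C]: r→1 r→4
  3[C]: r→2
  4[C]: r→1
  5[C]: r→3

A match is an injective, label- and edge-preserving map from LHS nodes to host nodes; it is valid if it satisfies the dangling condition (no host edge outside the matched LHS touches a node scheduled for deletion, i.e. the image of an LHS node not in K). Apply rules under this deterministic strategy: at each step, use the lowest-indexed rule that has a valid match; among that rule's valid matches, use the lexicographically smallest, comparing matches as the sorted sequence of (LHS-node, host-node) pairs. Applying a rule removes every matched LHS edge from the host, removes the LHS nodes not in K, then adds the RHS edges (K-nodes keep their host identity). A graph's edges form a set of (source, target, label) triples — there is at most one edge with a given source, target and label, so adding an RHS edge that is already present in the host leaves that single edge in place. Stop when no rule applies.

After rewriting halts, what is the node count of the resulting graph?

start.  V:6 E:8  edges: 0-r->2 0-r->5 1-r->3 2-r->1 2-r->4 3-r->2 4-r->1 5-r->3
1. fire R1 via {0↦0, 1↦3, 2↦5}  →  V:5 E:6  edges: 0-r->2 1-r->3 2-r->1 2-r->4 3-r->2 4-r->1
2. fire R1 via {0↦1, 1↦2, 2↦3}  →  V:4 E:4  edges: 0-r->2 2-r->1 2-r->4 4-r->1
3. fire R1 via {0↦2, 1↦1, 2↦4}  →  V:3 E:2  edges: 0-r->2 2-r->1
4. fire R1 via {0↦0, 1↦1, 2↦2}  →  V:2 E:0  edges: ∅
final graph: no rule applies after step 4
NF nodes: {0:C, 1:C}

Answer: 2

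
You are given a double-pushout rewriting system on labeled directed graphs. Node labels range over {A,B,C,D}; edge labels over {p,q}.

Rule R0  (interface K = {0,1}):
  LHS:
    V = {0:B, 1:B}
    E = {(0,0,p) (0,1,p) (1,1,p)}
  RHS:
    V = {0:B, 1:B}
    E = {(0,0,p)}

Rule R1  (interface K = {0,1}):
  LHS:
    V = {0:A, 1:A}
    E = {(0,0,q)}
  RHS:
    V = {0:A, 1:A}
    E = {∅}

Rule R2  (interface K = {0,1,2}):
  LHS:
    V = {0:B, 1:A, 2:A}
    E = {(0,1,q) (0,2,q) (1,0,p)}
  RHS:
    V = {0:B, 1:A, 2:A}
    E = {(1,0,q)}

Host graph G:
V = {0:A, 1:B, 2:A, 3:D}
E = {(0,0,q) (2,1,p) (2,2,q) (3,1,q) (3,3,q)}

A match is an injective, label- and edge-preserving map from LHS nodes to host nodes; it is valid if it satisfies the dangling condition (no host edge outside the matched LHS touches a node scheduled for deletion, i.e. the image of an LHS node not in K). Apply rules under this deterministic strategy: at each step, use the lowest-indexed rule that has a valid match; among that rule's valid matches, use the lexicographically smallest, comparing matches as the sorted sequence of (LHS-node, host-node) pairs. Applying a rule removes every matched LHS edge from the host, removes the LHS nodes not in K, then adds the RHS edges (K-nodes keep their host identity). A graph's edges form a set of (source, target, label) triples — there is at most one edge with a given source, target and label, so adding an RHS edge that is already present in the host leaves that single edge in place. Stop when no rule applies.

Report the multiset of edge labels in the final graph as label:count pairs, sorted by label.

[0] host  ⇒  4 nodes, 5 edges  {0-q->0 2-p->1 2-q->2 3-q->1 3-q->3}
[1] R1 @ {0↦0, 1↦2}  ⇒  4 nodes, 4 edges  {2-p->1 2-q->2 3-q->1 3-q->3}
[2] R1 @ {0↦2, 1↦0}  ⇒  4 nodes, 3 edges  {2-p->1 3-q->1 3-q->3}
final graph: no rule applies after step 2
NF edges: [(2, 1, 'p'), (3, 1, 'q'), (3, 3, 'q')]

Answer: p:1 q:2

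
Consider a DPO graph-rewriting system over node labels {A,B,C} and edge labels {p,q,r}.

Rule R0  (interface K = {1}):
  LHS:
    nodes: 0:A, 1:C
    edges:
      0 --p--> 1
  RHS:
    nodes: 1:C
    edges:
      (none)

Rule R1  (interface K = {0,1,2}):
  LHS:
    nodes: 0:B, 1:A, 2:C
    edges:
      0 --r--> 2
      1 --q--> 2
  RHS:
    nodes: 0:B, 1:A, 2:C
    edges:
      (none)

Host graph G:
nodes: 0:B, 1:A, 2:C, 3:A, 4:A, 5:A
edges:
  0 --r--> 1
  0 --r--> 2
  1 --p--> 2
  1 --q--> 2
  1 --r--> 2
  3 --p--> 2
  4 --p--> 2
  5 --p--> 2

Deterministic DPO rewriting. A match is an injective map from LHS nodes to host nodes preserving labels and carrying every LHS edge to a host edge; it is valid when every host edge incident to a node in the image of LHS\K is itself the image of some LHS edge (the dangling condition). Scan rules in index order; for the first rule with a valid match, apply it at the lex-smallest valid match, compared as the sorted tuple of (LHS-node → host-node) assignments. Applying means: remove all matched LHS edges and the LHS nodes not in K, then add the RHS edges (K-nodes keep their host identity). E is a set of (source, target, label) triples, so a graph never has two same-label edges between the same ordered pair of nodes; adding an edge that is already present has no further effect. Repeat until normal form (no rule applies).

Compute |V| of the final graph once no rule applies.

[0] host  ⇒  6 nodes, 8 edges  {0-r->1 0-r->2 1-p->2 1-q->2 1-r->2 3-p->2 4-p->2 5-p->2}
[1] R0 @ {0↦3, 1↦2}  ⇒  5 nodes, 7 edges  {0-r->1 0-r->2 1-p->2 1-q->2 1-r->2 4-p->2 5-p->2}
[2] R0 @ {0↦4, 1↦2}  ⇒  4 nodes, 6 edges  {0-r->1 0-r->2 1-p->2 1-q->2 1-r->2 5-p->2}
[3] R0 @ {0↦5, 1↦2}  ⇒  3 nodes, 5 edges  {0-r->1 0-r->2 1-p->2 1-q->2 1-r->2}
[4] R1 @ {0↦0, 1↦1, 2↦2}  ⇒  3 nodes, 3 edges  {0-r->1 1-p->2 1-r->2}
final graph: no rule applies after step 4
NF nodes: {0:B, 1:A, 2:C}

Answer: 3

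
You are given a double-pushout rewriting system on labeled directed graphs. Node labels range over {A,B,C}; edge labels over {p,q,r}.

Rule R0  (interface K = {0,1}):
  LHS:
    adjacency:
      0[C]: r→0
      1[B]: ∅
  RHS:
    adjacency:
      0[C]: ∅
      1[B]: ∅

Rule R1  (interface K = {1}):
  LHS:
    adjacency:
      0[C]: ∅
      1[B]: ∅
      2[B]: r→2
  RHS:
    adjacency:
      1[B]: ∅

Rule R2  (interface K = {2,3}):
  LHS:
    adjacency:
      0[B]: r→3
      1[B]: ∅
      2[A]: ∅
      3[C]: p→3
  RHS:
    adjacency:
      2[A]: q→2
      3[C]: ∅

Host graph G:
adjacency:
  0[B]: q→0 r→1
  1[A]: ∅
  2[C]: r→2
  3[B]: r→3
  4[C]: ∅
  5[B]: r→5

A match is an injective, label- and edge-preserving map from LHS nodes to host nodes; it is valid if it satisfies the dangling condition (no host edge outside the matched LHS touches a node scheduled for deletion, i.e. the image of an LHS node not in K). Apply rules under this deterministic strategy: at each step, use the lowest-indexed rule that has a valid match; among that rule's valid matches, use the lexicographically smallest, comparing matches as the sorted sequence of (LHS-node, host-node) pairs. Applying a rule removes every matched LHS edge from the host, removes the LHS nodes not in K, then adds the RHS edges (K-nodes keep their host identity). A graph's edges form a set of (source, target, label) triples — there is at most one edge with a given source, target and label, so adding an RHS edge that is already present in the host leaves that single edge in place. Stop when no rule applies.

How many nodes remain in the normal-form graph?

initial: |V|=6 |E|=5  E = 0-q->0 0-r->1 2-r->2 3-r->3 5-r->5
step 1: apply R0 at {0↦2, 1↦0}  → |V|=6 |E|=4  E = 0-q->0 0-r->1 3-r->3 5-r->5
step 2: apply R1 at {0↦2, 1↦0, 2↦3}  → |V|=4 |E|=3  E = 0-q->0 0-r->1 5-r->5
step 3: apply R1 at {0↦4, 1↦0, 2↦5}  → |V|=2 |E|=2  E = 0-q->0 0-r->1
halt: no rule applies after step 3
NF nodes: {0:B, 1:A}

Answer: 2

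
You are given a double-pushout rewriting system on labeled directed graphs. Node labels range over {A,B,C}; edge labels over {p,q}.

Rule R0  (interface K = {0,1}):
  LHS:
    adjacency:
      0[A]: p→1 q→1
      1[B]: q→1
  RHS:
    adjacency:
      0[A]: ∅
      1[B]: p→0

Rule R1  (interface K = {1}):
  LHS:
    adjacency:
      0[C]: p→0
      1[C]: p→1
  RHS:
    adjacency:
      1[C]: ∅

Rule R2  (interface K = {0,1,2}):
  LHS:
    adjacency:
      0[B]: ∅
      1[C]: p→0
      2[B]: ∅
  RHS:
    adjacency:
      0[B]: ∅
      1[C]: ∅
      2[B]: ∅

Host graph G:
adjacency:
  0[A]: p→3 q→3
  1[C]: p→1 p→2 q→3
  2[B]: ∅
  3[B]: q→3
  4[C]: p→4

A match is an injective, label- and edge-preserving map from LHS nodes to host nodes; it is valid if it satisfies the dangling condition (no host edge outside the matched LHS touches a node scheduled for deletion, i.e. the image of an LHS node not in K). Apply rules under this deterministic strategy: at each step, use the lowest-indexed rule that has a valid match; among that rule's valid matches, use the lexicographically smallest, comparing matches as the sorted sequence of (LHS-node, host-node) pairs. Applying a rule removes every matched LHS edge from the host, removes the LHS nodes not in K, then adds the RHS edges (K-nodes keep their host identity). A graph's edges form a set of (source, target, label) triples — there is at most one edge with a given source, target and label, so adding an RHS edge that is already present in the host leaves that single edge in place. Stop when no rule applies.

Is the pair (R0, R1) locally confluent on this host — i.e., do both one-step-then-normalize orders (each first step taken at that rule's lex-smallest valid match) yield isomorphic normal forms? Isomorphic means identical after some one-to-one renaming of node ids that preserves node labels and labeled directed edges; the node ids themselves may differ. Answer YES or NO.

branch R0-first: apply at {0↦0, 1↦3} → |E|=5, then 2 more step(s) → NF |V|=4 |E|=2 V={0:A, 1:C, 2:B, 3:B} E=1-q->3 3-p->0
branch R1-first: apply at {0↦4, 1↦1} → |E|=5, then 2 more step(s) → NF |V|=4 |E|=2 V={0:A, 1:C, 2:B, 3:B} E=1-q->3 3-p->0
graphs isomorphic (equal up to label-preserving node renaming)

Answer: YES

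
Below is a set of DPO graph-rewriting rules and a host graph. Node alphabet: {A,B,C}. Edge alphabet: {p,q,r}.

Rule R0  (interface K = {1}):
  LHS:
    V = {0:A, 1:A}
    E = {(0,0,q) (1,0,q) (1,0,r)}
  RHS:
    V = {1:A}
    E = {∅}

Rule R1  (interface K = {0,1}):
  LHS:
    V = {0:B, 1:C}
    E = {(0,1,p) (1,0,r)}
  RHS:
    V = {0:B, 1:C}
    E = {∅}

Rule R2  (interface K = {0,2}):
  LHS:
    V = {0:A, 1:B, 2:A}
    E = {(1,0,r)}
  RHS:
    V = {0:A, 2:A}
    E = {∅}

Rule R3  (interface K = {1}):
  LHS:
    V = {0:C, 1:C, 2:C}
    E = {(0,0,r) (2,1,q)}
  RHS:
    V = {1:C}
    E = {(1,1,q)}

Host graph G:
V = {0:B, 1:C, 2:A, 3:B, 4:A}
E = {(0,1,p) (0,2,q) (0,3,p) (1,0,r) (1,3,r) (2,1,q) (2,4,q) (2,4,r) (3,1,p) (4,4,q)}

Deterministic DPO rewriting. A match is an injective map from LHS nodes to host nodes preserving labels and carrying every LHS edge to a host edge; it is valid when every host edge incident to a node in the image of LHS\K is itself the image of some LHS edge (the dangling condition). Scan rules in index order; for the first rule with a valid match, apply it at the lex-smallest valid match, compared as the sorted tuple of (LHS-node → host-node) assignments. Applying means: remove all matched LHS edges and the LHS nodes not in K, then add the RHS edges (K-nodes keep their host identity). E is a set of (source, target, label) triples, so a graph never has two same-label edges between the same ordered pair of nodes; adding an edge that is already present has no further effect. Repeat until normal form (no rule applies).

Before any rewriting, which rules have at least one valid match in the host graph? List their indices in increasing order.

Answer: [R0,R1]

Steps:
R0: 1 valid match — {0↦4, 1↦2}
R1: 2 valid matches — {0↦0, 1↦1}, {0↦3, 1↦1}
R2: no valid match — LHS pattern not found
R3: no valid match — LHS pattern not found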